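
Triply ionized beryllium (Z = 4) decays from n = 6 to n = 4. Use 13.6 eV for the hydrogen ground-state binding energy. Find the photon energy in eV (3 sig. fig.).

7.56 eV

The Bohr energies scale as Z², so for Z = 4: E_n = −217.6/n² eV.
E_6 = −217.6/36 = −6.044 eV and E_4 = −217.6/16 = −13.60 eV.
The photon energy is |E_6 − E_4| = 7.56 eV.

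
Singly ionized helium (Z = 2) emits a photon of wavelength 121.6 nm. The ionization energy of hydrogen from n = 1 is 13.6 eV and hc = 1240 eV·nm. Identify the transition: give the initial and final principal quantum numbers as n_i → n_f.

The photon energy is ΔE = hc/λ = 1240 / 121.6 = 10.20 eV.
With Z = 2, ΔE = 54.40 × (1/n_f² − 1/n_i²), so 1/n_f² − 1/n_i² = 0.1875.
Trying n_f = 2 gives 1/n_i² = 0.06255, i.e. n_i ≈ 4; this pair matches.

n_i = 4, n_f = 2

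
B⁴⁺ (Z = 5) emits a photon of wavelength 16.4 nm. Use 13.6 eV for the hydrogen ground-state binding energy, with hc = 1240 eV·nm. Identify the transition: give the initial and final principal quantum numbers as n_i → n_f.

n_i = 6, n_f = 2

The photon energy is ΔE = hc/λ = 1240 / 16.4 = 75.61 eV.
With Z = 5, ΔE = 340.0 × (1/n_f² − 1/n_i²), so 1/n_f² − 1/n_i² = 0.2224.
Trying n_f = 2 gives 1/n_i² = 0.02762, i.e. n_i ≈ 6; this pair matches.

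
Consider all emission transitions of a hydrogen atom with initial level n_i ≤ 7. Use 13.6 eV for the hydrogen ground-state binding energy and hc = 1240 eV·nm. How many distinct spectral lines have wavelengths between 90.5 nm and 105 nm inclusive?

Enumerate all n_i → n_f pairs with 1 ≤ n_f < n_i ≤ 7 and compute λ = 1240 / [13.6·1·(1/n_f² − 1/n_i²)].
Lines falling in [90.5, 105] nm: 7→1 (93.08 nm), 6→1 (93.78 nm), 5→1 (94.98 nm), 4→1 (97.25 nm), 3→1 (102.6 nm).

5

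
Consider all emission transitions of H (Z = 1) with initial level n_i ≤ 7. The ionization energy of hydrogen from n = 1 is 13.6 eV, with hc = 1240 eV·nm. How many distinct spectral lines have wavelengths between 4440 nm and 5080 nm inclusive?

1

Enumerate all n_i → n_f pairs with 1 ≤ n_f < n_i ≤ 7 and compute λ = 1240 / [13.6·1·(1/n_f² − 1/n_i²)].
Lines falling in [4440, 5080] nm: 7→5 (4654 nm).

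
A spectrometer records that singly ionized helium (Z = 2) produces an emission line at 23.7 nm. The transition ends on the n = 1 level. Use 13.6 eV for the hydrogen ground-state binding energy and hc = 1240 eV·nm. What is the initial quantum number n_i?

n_i = 5

The photon energy is ΔE = hc/λ = 1240 / 23.7 = 52.32 eV.
With Z = 2, ΔE = 54.40 × (1/n_f² − 1/n_i²), so 1/n_f² − 1/n_i² = 0.9618.
With n_f = 1: 1/n_i² = 1/1 − 0.9618 = 0.03822, so n_i ≈ 5.11.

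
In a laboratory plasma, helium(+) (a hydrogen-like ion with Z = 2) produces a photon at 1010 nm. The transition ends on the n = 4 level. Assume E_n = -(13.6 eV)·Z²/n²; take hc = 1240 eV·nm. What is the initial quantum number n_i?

n_i = 5

The photon energy is ΔE = hc/λ = 1240 / 1010 = 1.228 eV.
With Z = 2, ΔE = 54.40 × (1/n_f² − 1/n_i²), so 1/n_f² − 1/n_i² = 0.02257.
With n_f = 4: 1/n_i² = 1/16 − 0.02257 = 0.03993, so n_i ≈ 5.00.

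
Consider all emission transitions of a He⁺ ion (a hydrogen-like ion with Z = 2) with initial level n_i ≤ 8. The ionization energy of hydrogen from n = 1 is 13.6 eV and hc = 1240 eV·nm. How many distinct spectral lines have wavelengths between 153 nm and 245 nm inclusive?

Enumerate all n_i → n_f pairs with 1 ≤ n_f < n_i ≤ 8 and compute λ = 1240 / [13.6·4·(1/n_f² − 1/n_i²)].
Lines falling in [153, 245] nm: 3→2 (164.1 nm), 8→3 (238.7 nm).

2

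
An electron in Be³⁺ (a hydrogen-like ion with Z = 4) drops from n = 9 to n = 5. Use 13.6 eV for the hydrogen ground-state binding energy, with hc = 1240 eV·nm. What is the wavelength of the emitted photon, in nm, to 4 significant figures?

For Z = 4 the level energies scale as Z², so the effective Rydberg energy is 13.6 × 16 = 217.6 eV.
ΔE = 217.6 × (1/5² − 1/9²) = 217.6 × 0.02765 = 6.018 eV.
λ = hc/ΔE = 1240 / 6.018 = 206.1 nm.

206.1 nm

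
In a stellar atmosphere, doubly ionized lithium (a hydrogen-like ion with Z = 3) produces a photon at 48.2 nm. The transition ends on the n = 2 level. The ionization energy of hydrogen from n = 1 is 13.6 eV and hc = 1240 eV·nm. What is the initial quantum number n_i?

The photon energy is ΔE = hc/λ = 1240 / 48.2 = 25.73 eV.
With Z = 3, ΔE = 122.4 × (1/n_f² − 1/n_i²), so 1/n_f² − 1/n_i² = 0.2102.
With n_f = 2: 1/n_i² = 1/4 − 0.2102 = 0.03982, so n_i ≈ 5.01.

n_i = 5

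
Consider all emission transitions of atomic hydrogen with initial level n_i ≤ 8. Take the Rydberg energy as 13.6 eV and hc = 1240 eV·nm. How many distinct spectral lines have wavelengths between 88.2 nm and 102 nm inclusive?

Enumerate all n_i → n_f pairs with 1 ≤ n_f < n_i ≤ 8 and compute λ = 1240 / [13.6·1·(1/n_f² − 1/n_i²)].
Lines falling in [88.2, 102] nm: 8→1 (92.62 nm), 7→1 (93.08 nm), 6→1 (93.78 nm), 5→1 (94.98 nm), 4→1 (97.25 nm).

5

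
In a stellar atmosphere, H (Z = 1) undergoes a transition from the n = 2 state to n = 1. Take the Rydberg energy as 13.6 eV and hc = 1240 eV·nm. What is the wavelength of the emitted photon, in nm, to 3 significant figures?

ΔE = 13.60 × (1/1² − 1/2²) = 13.60 × 0.7500 = 10.20 eV.
λ = hc/ΔE = 1240 / 10.20 = 122 nm.
This line belongs to the Lyman series.

122 nm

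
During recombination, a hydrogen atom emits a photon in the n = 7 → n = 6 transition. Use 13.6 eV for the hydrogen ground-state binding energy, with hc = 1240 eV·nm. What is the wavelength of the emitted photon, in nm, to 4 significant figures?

12370 nm

ΔE = 13.60 × (1/6² − 1/7²) = 13.60 × 0.007370 = 0.1002 eV.
λ = hc/ΔE = 1240 / 0.1002 = 12370 nm.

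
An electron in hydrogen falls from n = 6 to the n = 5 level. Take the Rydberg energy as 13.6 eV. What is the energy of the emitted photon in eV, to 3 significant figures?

E_6 = −13.60/36 = −0.3778 eV and E_5 = −13.60/25 = −0.5440 eV.
The photon energy is |E_6 − E_5| = 0.166 eV.

0.166 eV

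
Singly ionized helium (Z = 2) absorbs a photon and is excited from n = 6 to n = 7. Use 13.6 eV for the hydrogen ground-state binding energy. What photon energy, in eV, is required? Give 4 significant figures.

0.4009 eV

The Bohr energies scale as Z², so for Z = 2: E_n = −54.40/n² eV.
E_7 = −54.40/49 = −1.110 eV and E_6 = −54.40/36 = −1.511 eV.
The photon energy is |E_7 − E_6| = 0.4009 eV.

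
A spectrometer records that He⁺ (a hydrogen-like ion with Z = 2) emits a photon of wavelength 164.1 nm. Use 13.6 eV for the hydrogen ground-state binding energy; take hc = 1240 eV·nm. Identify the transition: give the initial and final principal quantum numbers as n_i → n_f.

n_i = 3, n_f = 2

The photon energy is ΔE = hc/λ = 1240 / 164.1 = 7.556 eV.
With Z = 2, ΔE = 54.40 × (1/n_f² − 1/n_i²), so 1/n_f² − 1/n_i² = 0.1389.
Trying n_f = 2 gives 1/n_i² = 0.1111, i.e. n_i ≈ 3; this pair matches.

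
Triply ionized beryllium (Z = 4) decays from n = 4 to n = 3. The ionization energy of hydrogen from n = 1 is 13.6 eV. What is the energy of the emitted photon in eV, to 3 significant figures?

10.6 eV

The Bohr energies scale as Z², so for Z = 4: E_n = −217.6/n² eV.
E_4 = −217.6/16 = −13.60 eV and E_3 = −217.6/9 = −24.18 eV.
The photon energy is |E_4 − E_3| = 10.6 eV.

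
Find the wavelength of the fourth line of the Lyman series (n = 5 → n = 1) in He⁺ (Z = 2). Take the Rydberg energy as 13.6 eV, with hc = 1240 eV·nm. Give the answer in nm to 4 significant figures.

23.74 nm

The Lyman series terminates on n_f = 1; the fourth line has n_i = 1+4 = 5.
ΔE = 54.40 × (1/1² − 1/5²) = 52.22 eV.
λ = 1240 / 52.22 = 23.74 nm.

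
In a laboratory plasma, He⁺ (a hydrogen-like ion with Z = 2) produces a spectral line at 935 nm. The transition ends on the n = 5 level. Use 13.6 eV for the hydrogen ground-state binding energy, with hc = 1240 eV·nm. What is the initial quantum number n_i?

n_i = 8

The photon energy is ΔE = hc/λ = 1240 / 935 = 1.326 eV.
With Z = 2, ΔE = 54.40 × (1/n_f² − 1/n_i²), so 1/n_f² − 1/n_i² = 0.02438.
With n_f = 5: 1/n_i² = 1/25 − 0.02438 = 0.01562, so n_i ≈ 8.00.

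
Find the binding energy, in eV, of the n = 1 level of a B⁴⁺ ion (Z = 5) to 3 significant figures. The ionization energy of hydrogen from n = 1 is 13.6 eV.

340 eV

E_n = −13.6 Z²/n² = −340.0/n² eV for Z = 5.
E_1 = −340.0/1 = −340 eV, so ionization (to E = 0) requires 340 eV.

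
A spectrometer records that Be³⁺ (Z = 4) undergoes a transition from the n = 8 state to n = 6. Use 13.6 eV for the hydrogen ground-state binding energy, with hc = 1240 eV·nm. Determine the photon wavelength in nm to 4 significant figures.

For Z = 4 the level energies scale as Z², so the effective Rydberg energy is 13.6 × 16 = 217.6 eV.
ΔE = 217.6 × (1/6² − 1/8²) = 217.6 × 0.01215 = 2.644 eV.
λ = hc/ΔE = 1240 / 2.644 = 468.9 nm.

468.9 nm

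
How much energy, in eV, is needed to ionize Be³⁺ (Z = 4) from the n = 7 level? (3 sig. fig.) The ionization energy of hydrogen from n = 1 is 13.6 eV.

4.44 eV

E_n = −13.6 Z²/n² = −217.6/n² eV for Z = 4.
E_7 = −217.6/49 = −4.44 eV, so ionization (to E = 0) requires 4.44 eV.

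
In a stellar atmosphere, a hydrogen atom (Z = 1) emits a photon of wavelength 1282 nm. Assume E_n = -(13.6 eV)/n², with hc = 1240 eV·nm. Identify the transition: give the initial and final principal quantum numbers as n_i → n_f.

n_i = 5, n_f = 3

The photon energy is ΔE = hc/λ = 1240 / 1282 = 0.9672 eV.
With Z = 1, ΔE = 13.60 × (1/n_f² − 1/n_i²), so 1/n_f² − 1/n_i² = 0.07112.
Trying n_f = 3 gives 1/n_i² = 0.03999, i.e. n_i ≈ 5; this pair matches.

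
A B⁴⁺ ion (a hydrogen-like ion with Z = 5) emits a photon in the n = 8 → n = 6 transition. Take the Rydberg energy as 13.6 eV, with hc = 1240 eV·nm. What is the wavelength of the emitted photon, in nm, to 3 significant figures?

For Z = 5 the level energies scale as Z², so the effective Rydberg energy is 13.6 × 25 = 340.0 eV.
ΔE = 340.0 × (1/6² − 1/8²) = 340.0 × 0.01215 = 4.132 eV.
λ = hc/ΔE = 1240 / 4.132 = 300 nm.

300 nm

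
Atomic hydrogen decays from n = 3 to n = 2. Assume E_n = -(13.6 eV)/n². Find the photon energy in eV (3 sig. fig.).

E_3 = −13.60/9 = −1.511 eV and E_2 = −13.60/4 = −3.400 eV.
The photon energy is |E_3 − E_2| = 1.89 eV.

1.89 eV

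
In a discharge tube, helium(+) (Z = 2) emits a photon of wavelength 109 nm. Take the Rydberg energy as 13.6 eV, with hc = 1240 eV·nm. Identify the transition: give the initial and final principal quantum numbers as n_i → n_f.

The photon energy is ΔE = hc/λ = 1240 / 109 = 11.38 eV.
With Z = 2, ΔE = 54.40 × (1/n_f² − 1/n_i²), so 1/n_f² − 1/n_i² = 0.2091.
Trying n_f = 2 gives 1/n_i² = 0.04088, i.e. n_i ≈ 5; this pair matches.

n_i = 5, n_f = 2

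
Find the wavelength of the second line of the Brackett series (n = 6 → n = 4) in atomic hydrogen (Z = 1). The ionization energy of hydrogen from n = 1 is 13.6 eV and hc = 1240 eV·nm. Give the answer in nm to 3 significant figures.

2630 nm

The Brackett series terminates on n_f = 4; the second line has n_i = 4+2 = 6.
ΔE = 13.60 × (1/4² − 1/6²) = 0.4722 eV.
λ = 1240 / 0.4722 = 2630 nm.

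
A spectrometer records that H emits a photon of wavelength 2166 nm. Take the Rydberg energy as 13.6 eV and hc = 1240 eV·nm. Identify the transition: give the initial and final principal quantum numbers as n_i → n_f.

n_i = 7, n_f = 4

The photon energy is ΔE = hc/λ = 1240 / 2166 = 0.5725 eV.
With Z = 1, ΔE = 13.60 × (1/n_f² − 1/n_i²), so 1/n_f² − 1/n_i² = 0.04209.
Trying n_f = 4 gives 1/n_i² = 0.02041, i.e. n_i ≈ 7; this pair matches.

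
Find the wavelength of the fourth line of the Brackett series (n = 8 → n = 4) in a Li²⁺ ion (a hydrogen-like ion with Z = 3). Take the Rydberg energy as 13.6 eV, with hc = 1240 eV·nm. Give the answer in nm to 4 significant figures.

216.1 nm

The Brackett series terminates on n_f = 4; the fourth line has n_i = 4+4 = 8.
ΔE = 122.4 × (1/4² − 1/8²) = 5.738 eV.
λ = 1240 / 5.738 = 216.1 nm.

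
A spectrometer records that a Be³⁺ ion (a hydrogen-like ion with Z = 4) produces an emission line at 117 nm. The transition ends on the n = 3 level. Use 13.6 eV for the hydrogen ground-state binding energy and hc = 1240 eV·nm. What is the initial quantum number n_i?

The photon energy is ΔE = hc/λ = 1240 / 117 = 10.60 eV.
With Z = 4, ΔE = 217.6 × (1/n_f² − 1/n_i²), so 1/n_f² − 1/n_i² = 0.04871.
With n_f = 3: 1/n_i² = 1/9 − 0.04871 = 0.06241, so n_i ≈ 4.00.

n_i = 4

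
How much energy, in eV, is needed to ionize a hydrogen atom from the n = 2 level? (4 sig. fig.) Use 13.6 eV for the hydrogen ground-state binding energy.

E_2 = −13.60/4 = −3.400 eV, so ionization (to E = 0) requires 3.400 eV.

3.400 eV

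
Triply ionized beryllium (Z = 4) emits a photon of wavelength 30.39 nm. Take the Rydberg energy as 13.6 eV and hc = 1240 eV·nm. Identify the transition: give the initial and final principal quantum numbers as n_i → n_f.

n_i = 4, n_f = 2

The photon energy is ΔE = hc/λ = 1240 / 30.39 = 40.80 eV.
With Z = 4, ΔE = 217.6 × (1/n_f² − 1/n_i²), so 1/n_f² − 1/n_i² = 0.1875.
Trying n_f = 2 gives 1/n_i² = 0.06249, i.e. n_i ≈ 4; this pair matches.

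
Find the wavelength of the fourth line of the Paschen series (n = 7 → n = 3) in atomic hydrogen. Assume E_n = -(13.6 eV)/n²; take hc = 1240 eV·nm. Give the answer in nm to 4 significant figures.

The Paschen series terminates on n_f = 3; the fourth line has n_i = 3+4 = 7.
ΔE = 13.60 × (1/3² − 1/7²) = 1.234 eV.
λ = 1240 / 1.234 = 1005 nm.

1005 nm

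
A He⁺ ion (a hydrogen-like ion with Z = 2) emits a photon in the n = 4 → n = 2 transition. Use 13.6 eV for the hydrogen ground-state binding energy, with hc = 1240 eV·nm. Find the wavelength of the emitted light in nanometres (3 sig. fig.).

For Z = 2 the level energies scale as Z², so the effective Rydberg energy is 13.6 × 4 = 54.40 eV.
ΔE = 54.40 × (1/2² − 1/4²) = 54.40 × 0.1875 = 10.20 eV.
λ = hc/ΔE = 1240 / 10.20 = 122 nm.

122 nm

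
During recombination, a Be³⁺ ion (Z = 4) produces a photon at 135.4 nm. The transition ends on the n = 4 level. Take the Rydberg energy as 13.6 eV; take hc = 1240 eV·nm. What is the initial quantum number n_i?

The photon energy is ΔE = hc/λ = 1240 / 135.4 = 9.158 eV.
With Z = 4, ΔE = 217.6 × (1/n_f² − 1/n_i²), so 1/n_f² − 1/n_i² = 0.04209.
With n_f = 4: 1/n_i² = 1/16 − 0.04209 = 0.02041, so n_i ≈ 7.00.

n_i = 7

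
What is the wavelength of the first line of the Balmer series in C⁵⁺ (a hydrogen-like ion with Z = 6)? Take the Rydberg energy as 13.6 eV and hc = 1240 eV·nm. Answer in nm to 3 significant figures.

18.2 nm

The Balmer series terminates on n_f = 2; the first line has n_i = 2+1 = 3.
ΔE = 489.6 × (1/2² − 1/3²) = 68.00 eV.
λ = 1240 / 68.00 = 18.2 nm.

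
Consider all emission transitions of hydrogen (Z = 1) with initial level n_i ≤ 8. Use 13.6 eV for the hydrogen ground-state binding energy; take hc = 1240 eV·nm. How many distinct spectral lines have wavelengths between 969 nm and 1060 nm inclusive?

Enumerate all n_i → n_f pairs with 1 ≤ n_f < n_i ≤ 8 and compute λ = 1240 / [13.6·1·(1/n_f² − 1/n_i²)].
Lines falling in [969, 1060] nm: 7→3 (1005 nm).

1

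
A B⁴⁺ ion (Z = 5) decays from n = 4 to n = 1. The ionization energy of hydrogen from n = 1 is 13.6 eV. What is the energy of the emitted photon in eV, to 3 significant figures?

The Bohr energies scale as Z², so for Z = 5: E_n = −340.0/n² eV.
E_4 = −340.0/16 = −21.25 eV and E_1 = −340.0/1 = −340.0 eV.
The photon energy is |E_4 − E_1| = 319 eV.

319 eV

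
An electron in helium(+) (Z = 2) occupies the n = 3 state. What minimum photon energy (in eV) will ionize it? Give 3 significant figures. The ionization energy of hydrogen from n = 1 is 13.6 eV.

6.04 eV

E_n = −13.6 Z²/n² = −54.40/n² eV for Z = 2.
E_3 = −54.40/9 = −6.04 eV, so ionization (to E = 0) requires 6.04 eV.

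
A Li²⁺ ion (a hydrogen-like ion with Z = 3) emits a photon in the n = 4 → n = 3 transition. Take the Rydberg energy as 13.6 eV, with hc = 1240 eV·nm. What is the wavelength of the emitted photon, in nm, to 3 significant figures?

208 nm

For Z = 3 the level energies scale as Z², so the effective Rydberg energy is 13.6 × 9 = 122.4 eV.
ΔE = 122.4 × (1/3² − 1/4²) = 122.4 × 0.04861 = 5.950 eV.
λ = hc/ΔE = 1240 / 5.950 = 208 nm.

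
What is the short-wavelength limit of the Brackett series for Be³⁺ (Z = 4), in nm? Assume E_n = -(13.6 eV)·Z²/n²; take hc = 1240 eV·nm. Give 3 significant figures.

The Brackett series has lower level n_f = 4; the series limit corresponds to n_i → ∞.
ΔE_max = 13.6 × 16 / 4² = 13.60 eV.
λ_min = 1240 / 13.60 = 91.2 nm.

91.2 nm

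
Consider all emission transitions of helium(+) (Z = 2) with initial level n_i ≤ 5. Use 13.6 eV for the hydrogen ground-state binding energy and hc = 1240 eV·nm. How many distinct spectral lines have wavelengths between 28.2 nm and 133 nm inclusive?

Enumerate all n_i → n_f pairs with 1 ≤ n_f < n_i ≤ 5 and compute λ = 1240 / [13.6·4·(1/n_f² − 1/n_i²)].
Lines falling in [28.2, 133] nm: 2→1 (30.39 nm), 5→2 (108.5 nm), 4→2 (121.6 nm).

3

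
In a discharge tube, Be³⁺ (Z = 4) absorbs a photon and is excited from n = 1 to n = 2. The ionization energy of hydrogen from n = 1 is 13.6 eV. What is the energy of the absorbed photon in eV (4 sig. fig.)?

163.2 eV

The Bohr energies scale as Z², so for Z = 4: E_n = −217.6/n² eV.
E_2 = −217.6/4 = −54.40 eV and E_1 = −217.6/1 = −217.6 eV.
The photon energy is |E_2 − E_1| = 163.2 eV.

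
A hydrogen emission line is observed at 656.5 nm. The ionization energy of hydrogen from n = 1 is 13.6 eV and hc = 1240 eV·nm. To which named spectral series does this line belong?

Balmer

ΔE = 1240/656.5 = 1.889 eV.
This matches 13.6 × (1/2² − 1/3²), so n_f = 2: the Balmer series.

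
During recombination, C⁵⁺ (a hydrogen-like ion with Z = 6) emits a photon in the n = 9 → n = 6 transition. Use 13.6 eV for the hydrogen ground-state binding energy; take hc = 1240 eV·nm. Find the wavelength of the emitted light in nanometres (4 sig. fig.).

For Z = 6 the level energies scale as Z², so the effective Rydberg energy is 13.6 × 36 = 489.6 eV.
ΔE = 489.6 × (1/6² − 1/9²) = 489.6 × 0.01543 = 7.556 eV.
λ = hc/ΔE = 1240 / 7.556 = 164.1 nm.

164.1 nm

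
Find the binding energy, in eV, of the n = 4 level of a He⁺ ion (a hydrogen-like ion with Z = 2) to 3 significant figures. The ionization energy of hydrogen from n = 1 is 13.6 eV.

E_n = −13.6 Z²/n² = −54.40/n² eV for Z = 2.
E_4 = −54.40/16 = −3.40 eV, so ionization (to E = 0) requires 3.40 eV.

3.40 eV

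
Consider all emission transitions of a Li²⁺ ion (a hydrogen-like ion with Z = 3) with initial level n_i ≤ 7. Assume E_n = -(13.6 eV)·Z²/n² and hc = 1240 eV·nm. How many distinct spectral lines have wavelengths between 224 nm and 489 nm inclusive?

Enumerate all n_i → n_f pairs with 1 ≤ n_f < n_i ≤ 7 and compute λ = 1240 / [13.6·9·(1/n_f² − 1/n_i²)].
Lines falling in [224, 489] nm: 7→4 (240.7 nm), 6→4 (291.8 nm), 5→4 (450.3 nm).

3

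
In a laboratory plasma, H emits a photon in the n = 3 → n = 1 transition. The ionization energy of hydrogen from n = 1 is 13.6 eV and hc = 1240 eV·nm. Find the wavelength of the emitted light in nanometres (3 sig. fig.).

ΔE = 13.60 × (1/1² − 1/3²) = 13.60 × 0.8889 = 12.09 eV.
λ = hc/ΔE = 1240 / 12.09 = 103 nm.
This line belongs to the Lyman series.

103 nm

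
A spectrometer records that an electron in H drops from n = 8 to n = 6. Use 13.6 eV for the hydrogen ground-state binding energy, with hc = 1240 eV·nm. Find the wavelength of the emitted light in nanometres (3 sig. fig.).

7500 nm

ΔE = 13.60 × (1/6² − 1/8²) = 13.60 × 0.01215 = 0.1653 eV.
λ = hc/ΔE = 1240 / 0.1653 = 7500 nm.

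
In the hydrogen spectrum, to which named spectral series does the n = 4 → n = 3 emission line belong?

The series is set by the lower level: n_f = 3 is the Paschen series.

Paschen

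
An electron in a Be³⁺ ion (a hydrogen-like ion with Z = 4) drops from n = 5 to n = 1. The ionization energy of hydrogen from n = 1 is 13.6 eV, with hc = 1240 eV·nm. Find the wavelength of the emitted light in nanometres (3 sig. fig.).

For Z = 4 the level energies scale as Z², so the effective Rydberg energy is 13.6 × 16 = 217.6 eV.
ΔE = 217.6 × (1/1² − 1/5²) = 217.6 × 0.9600 = 208.9 eV.
λ = hc/ΔE = 1240 / 208.9 = 5.94 nm.

5.94 nm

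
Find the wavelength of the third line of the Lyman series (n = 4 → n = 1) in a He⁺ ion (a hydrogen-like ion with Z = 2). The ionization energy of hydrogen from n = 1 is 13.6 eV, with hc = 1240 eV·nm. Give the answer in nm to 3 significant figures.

24.3 nm

The Lyman series terminates on n_f = 1; the third line has n_i = 1+3 = 4.
ΔE = 54.40 × (1/1² − 1/4²) = 51.00 eV.
λ = 1240 / 51.00 = 24.3 nm.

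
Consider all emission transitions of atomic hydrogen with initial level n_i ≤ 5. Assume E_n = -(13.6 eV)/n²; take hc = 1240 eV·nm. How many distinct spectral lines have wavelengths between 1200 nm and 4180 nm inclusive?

3

Enumerate all n_i → n_f pairs with 1 ≤ n_f < n_i ≤ 5 and compute λ = 1240 / [13.6·1·(1/n_f² − 1/n_i²)].
Lines falling in [1200, 4180] nm: 5→3 (1282 nm), 4→3 (1876 nm), 5→4 (4052 nm).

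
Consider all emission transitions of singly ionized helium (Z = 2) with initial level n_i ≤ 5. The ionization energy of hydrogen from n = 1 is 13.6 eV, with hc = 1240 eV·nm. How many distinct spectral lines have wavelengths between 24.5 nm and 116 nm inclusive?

Enumerate all n_i → n_f pairs with 1 ≤ n_f < n_i ≤ 5 and compute λ = 1240 / [13.6·4·(1/n_f² − 1/n_i²)].
Lines falling in [24.5, 116] nm: 3→1 (25.64 nm), 2→1 (30.39 nm), 5→2 (108.5 nm).

3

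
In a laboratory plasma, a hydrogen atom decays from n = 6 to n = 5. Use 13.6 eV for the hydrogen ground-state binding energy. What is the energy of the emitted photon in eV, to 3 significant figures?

0.166 eV

E_6 = −13.60/36 = −0.3778 eV and E_5 = −13.60/25 = −0.5440 eV.
The photon energy is |E_6 − E_5| = 0.166 eV.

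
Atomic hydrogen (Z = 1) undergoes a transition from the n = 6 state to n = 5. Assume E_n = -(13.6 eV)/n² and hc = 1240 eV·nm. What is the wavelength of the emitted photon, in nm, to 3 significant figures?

7460 nm

ΔE = 13.60 × (1/5² − 1/6²) = 13.60 × 0.01222 = 0.1662 eV.
λ = hc/ΔE = 1240 / 0.1662 = 7460 nm.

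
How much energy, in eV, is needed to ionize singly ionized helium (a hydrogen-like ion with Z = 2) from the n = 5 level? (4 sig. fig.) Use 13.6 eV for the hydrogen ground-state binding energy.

2.176 eV

E_n = −13.6 Z²/n² = −54.40/n² eV for Z = 2.
E_5 = −54.40/25 = −2.176 eV, so ionization (to E = 0) requires 2.176 eV.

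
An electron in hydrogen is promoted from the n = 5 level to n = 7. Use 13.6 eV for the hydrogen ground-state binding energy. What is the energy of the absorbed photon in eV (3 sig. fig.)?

0.266 eV

E_7 = −13.60/49 = −0.2776 eV and E_5 = −13.60/25 = −0.5440 eV.
The photon energy is |E_7 − E_5| = 0.266 eV.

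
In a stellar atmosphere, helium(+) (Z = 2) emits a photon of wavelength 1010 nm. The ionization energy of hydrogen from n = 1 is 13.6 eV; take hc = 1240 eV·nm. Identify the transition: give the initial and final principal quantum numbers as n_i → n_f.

n_i = 5, n_f = 4

The photon energy is ΔE = hc/λ = 1240 / 1010 = 1.228 eV.
With Z = 2, ΔE = 54.40 × (1/n_f² − 1/n_i²), so 1/n_f² − 1/n_i² = 0.02257.
Trying n_f = 4 gives 1/n_i² = 0.03993, i.e. n_i ≈ 5; this pair matches.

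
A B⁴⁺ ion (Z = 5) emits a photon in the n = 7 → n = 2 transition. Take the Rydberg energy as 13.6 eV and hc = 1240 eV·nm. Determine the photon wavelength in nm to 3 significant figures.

For Z = 5 the level energies scale as Z², so the effective Rydberg energy is 13.6 × 25 = 340.0 eV.
ΔE = 340.0 × (1/2² − 1/7²) = 340.0 × 0.2296 = 78.06 eV.
λ = hc/ΔE = 1240 / 78.06 = 15.9 nm.

15.9 nm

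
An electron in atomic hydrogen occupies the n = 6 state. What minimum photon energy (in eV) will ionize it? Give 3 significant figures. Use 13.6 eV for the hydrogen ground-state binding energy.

E_6 = −13.60/36 = −0.378 eV, so ionization (to E = 0) requires 0.378 eV.

0.378 eV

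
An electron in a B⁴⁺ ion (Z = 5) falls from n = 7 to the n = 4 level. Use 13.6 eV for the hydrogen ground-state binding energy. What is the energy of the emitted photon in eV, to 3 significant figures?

14.3 eV

The Bohr energies scale as Z², so for Z = 5: E_n = −340.0/n² eV.
E_7 = −340.0/49 = −6.939 eV and E_4 = −340.0/16 = −21.25 eV.
The photon energy is |E_7 − E_4| = 14.3 eV.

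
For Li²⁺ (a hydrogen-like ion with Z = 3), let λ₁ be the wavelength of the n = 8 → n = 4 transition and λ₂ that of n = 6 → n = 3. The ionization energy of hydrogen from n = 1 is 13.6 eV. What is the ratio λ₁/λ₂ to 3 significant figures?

λ ∝ 1/ΔE ∝ 1/(1/n_f² − 1/n_i²), and the Z² and hc factors cancel in the ratio.
λ₁/λ₂ = (1/3² − 1/6²)/(1/4² − 1/8²) = 0.08333/0.04688 = 1.78.

1.78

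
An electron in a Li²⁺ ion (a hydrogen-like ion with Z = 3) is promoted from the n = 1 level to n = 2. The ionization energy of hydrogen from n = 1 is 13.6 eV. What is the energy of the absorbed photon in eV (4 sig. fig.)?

The Bohr energies scale as Z², so for Z = 3: E_n = −122.4/n² eV.
E_2 = −122.4/4 = −30.60 eV and E_1 = −122.4/1 = −122.4 eV.
The photon energy is |E_2 − E_1| = 91.80 eV.

91.80 eV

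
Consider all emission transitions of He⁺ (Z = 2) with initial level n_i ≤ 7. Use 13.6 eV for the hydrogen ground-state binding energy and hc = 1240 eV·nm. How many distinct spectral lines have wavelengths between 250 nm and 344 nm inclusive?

Enumerate all n_i → n_f pairs with 1 ≤ n_f < n_i ≤ 7 and compute λ = 1240 / [13.6·4·(1/n_f² − 1/n_i²)].
Lines falling in [250, 344] nm: 7→3 (251.3 nm), 6→3 (273.5 nm), 5→3 (320.5 nm).

3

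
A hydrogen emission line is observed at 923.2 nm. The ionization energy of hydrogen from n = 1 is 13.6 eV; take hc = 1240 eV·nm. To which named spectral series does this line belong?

Paschen

ΔE = 1240/923.2 = 1.343 eV.
This matches 13.6 × (1/3² − 1/9²), so n_f = 3: the Paschen series.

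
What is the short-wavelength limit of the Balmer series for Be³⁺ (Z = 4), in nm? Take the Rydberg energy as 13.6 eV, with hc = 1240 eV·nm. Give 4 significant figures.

22.79 nm

The Balmer series has lower level n_f = 2; the series limit corresponds to n_i → ∞.
ΔE_max = 13.6 × 16 / 2² = 54.40 eV.
λ_min = 1240 / 54.40 = 22.79 nm.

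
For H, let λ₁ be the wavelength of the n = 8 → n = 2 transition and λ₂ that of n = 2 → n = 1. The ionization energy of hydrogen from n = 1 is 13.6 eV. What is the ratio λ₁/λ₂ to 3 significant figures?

λ ∝ 1/ΔE ∝ 1/(1/n_f² − 1/n_i²), and the Z² and hc factors cancel in the ratio.
λ₁/λ₂ = (1/1² − 1/2²)/(1/2² − 1/8²) = 0.7500/0.2344 = 3.20.

3.20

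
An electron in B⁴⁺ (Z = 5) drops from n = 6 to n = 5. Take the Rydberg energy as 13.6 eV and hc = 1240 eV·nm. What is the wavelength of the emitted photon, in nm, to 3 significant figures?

For Z = 5 the level energies scale as Z², so the effective Rydberg energy is 13.6 × 25 = 340.0 eV.
ΔE = 340.0 × (1/5² − 1/6²) = 340.0 × 0.01222 = 4.156 eV.
λ = hc/ΔE = 1240 / 4.156 = 298 nm.

298 nm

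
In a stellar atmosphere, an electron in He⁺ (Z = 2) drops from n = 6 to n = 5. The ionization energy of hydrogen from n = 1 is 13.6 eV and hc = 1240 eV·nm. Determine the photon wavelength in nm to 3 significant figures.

1860 nm

For Z = 2 the level energies scale as Z², so the effective Rydberg energy is 13.6 × 4 = 54.40 eV.
ΔE = 54.40 × (1/5² − 1/6²) = 54.40 × 0.01222 = 0.6649 eV.
λ = hc/ΔE = 1240 / 0.6649 = 1860 nm.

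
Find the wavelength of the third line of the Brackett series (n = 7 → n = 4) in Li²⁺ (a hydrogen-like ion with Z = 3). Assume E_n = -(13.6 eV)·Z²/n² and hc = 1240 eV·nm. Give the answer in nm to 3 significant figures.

The Brackett series terminates on n_f = 4; the third line has n_i = 4+3 = 7.
ΔE = 122.4 × (1/4² − 1/7²) = 5.152 eV.
λ = 1240 / 5.152 = 241 nm.

241 nm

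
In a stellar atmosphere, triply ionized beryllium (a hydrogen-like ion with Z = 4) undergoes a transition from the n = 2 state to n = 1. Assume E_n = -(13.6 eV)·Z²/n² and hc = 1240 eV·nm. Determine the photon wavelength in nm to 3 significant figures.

For Z = 4 the level energies scale as Z², so the effective Rydberg energy is 13.6 × 16 = 217.6 eV.
ΔE = 217.6 × (1/1² − 1/2²) = 217.6 × 0.7500 = 163.2 eV.
λ = hc/ΔE = 1240 / 163.2 = 7.60 nm.

7.60 nm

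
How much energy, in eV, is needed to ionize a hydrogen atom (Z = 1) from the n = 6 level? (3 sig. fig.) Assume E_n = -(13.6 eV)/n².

0.378 eV

E_6 = −13.60/36 = −0.378 eV, so ionization (to E = 0) requires 0.378 eV.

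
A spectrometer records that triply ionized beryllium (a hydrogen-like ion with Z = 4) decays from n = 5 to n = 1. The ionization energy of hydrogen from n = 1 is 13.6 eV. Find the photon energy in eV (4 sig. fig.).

208.9 eV

The Bohr energies scale as Z², so for Z = 4: E_n = −217.6/n² eV.
E_5 = −217.6/25 = −8.704 eV and E_1 = −217.6/1 = −217.6 eV.
The photon energy is |E_5 − E_1| = 208.9 eV.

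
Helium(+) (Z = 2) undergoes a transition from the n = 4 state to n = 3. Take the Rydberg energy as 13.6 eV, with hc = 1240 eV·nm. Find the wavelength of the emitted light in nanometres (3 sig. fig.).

469 nm

For Z = 2 the level energies scale as Z², so the effective Rydberg energy is 13.6 × 4 = 54.40 eV.
ΔE = 54.40 × (1/3² − 1/4²) = 54.40 × 0.04861 = 2.644 eV.
λ = hc/ΔE = 1240 / 2.644 = 469 nm.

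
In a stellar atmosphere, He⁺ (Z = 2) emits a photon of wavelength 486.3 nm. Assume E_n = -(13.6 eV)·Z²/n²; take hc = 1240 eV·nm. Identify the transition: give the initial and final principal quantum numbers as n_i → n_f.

The photon energy is ΔE = hc/λ = 1240 / 486.3 = 2.550 eV.
With Z = 2, ΔE = 54.40 × (1/n_f² − 1/n_i²), so 1/n_f² − 1/n_i² = 0.04687.
Trying n_f = 4 gives 1/n_i² = 0.01563, i.e. n_i ≈ 8; this pair matches.

n_i = 8, n_f = 4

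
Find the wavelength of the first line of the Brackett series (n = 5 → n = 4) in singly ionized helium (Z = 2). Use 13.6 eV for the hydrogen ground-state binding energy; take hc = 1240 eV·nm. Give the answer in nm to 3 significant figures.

The Brackett series terminates on n_f = 4; the first line has n_i = 4+1 = 5.
ΔE = 54.40 × (1/4² − 1/5²) = 1.224 eV.
λ = 1240 / 1.224 = 1010 nm.

1010 nm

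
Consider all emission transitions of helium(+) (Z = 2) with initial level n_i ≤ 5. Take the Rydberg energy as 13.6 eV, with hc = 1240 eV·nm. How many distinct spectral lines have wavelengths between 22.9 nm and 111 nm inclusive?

Enumerate all n_i → n_f pairs with 1 ≤ n_f < n_i ≤ 5 and compute λ = 1240 / [13.6·4·(1/n_f² − 1/n_i²)].
Lines falling in [22.9, 111] nm: 5→1 (23.74 nm), 4→1 (24.31 nm), 3→1 (25.64 nm), 2→1 (30.39 nm), 5→2 (108.5 nm).

5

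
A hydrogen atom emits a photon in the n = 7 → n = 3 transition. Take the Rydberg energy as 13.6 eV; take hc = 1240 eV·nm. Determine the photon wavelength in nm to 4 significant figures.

1005 nm

ΔE = 13.60 × (1/3² − 1/7²) = 13.60 × 0.09070 = 1.234 eV.
λ = hc/ΔE = 1240 / 1.234 = 1005 nm.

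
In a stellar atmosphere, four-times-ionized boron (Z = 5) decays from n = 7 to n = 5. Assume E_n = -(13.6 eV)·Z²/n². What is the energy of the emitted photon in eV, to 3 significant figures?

The Bohr energies scale as Z², so for Z = 5: E_n = −340.0/n² eV.
E_7 = −340.0/49 = −6.939 eV and E_5 = −340.0/25 = −13.60 eV.
The photon energy is |E_7 − E_5| = 6.66 eV.

6.66 eV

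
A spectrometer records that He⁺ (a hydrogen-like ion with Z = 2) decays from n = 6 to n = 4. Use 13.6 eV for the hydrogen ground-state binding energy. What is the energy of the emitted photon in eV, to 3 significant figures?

The Bohr energies scale as Z², so for Z = 2: E_n = −54.40/n² eV.
E_6 = −54.40/36 = −1.511 eV and E_4 = −54.40/16 = −3.400 eV.
The photon energy is |E_6 − E_4| = 1.89 eV.

1.89 eV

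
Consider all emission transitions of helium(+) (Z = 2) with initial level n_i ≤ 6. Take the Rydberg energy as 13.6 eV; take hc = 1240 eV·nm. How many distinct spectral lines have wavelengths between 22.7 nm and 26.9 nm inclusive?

4

Enumerate all n_i → n_f pairs with 1 ≤ n_f < n_i ≤ 6 and compute λ = 1240 / [13.6·4·(1/n_f² − 1/n_i²)].
Lines falling in [22.7, 26.9] nm: 6→1 (23.45 nm), 5→1 (23.74 nm), 4→1 (24.31 nm), 3→1 (25.64 nm).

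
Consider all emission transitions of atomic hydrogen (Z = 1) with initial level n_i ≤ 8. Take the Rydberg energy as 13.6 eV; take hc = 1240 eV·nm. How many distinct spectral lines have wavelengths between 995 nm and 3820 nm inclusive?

8

Enumerate all n_i → n_f pairs with 1 ≤ n_f < n_i ≤ 8 and compute λ = 1240 / [13.6·1·(1/n_f² − 1/n_i²)].
Lines falling in [995, 3820] nm: 7→3 (1005 nm), 6→3 (1094 nm), 5→3 (1282 nm), 4→3 (1876 nm), 8→4 (1945 nm), 7→4 (2166 nm), 6→4 (2626 nm), 8→5 (3741 nm).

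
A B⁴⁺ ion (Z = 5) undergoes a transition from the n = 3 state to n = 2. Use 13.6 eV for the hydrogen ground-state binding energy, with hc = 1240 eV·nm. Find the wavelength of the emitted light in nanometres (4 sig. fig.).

For Z = 5 the level energies scale as Z², so the effective Rydberg energy is 13.6 × 25 = 340.0 eV.
ΔE = 340.0 × (1/2² − 1/3²) = 340.0 × 0.1389 = 47.22 eV.
λ = hc/ΔE = 1240 / 47.22 = 26.26 nm.

26.26 nm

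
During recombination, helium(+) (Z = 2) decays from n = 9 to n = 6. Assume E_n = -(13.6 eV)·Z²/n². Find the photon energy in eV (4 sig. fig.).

The Bohr energies scale as Z², so for Z = 2: E_n = −54.40/n² eV.
E_9 = −54.40/81 = −0.6716 eV and E_6 = −54.40/36 = −1.511 eV.
The photon energy is |E_9 − E_6| = 0.8395 eV.

0.8395 eV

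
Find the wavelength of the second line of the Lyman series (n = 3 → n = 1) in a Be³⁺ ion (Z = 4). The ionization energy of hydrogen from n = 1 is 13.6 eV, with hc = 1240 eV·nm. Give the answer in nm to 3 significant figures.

6.41 nm

The Lyman series terminates on n_f = 1; the second line has n_i = 1+2 = 3.
ΔE = 217.6 × (1/1² − 1/3²) = 193.4 eV.
λ = 1240 / 193.4 = 6.41 nm.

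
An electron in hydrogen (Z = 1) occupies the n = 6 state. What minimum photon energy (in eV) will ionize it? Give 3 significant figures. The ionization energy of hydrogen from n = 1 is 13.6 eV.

E_6 = −13.60/36 = −0.378 eV, so ionization (to E = 0) requires 0.378 eV.

0.378 eV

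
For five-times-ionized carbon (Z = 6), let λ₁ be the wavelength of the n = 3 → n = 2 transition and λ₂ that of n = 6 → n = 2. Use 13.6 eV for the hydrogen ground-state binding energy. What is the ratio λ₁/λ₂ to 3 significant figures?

1.60

λ ∝ 1/ΔE ∝ 1/(1/n_f² − 1/n_i²), and the Z² and hc factors cancel in the ratio.
λ₁/λ₂ = (1/2² − 1/6²)/(1/2² − 1/3²) = 0.2222/0.1389 = 1.60.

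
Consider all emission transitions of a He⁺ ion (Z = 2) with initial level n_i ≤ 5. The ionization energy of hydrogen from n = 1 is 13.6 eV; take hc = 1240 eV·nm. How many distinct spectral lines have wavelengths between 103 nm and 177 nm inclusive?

3

Enumerate all n_i → n_f pairs with 1 ≤ n_f < n_i ≤ 5 and compute λ = 1240 / [13.6·4·(1/n_f² − 1/n_i²)].
Lines falling in [103, 177] nm: 5→2 (108.5 nm), 4→2 (121.6 nm), 3→2 (164.1 nm).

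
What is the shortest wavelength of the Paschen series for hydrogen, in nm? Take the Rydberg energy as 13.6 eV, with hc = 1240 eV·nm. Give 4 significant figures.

The Paschen series has lower level n_f = 3; the series limit corresponds to n_i → ∞.
ΔE_max = 13.6 × 1 / 3² = 1.511 eV.
λ_min = 1240 / 1.511 = 820.6 nm.

820.6 nm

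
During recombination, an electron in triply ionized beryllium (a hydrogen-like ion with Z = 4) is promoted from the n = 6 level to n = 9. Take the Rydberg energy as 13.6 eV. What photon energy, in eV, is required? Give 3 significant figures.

The Bohr energies scale as Z², so for Z = 4: E_n = −217.6/n² eV.
E_9 = −217.6/81 = −2.686 eV and E_6 = −217.6/36 = −6.044 eV.
The photon energy is |E_9 − E_6| = 3.36 eV.

3.36 eV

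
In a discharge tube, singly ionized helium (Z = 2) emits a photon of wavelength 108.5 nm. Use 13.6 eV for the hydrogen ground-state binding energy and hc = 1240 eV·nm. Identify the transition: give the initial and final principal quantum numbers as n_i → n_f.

n_i = 5, n_f = 2

The photon energy is ΔE = hc/λ = 1240 / 108.5 = 11.43 eV.
With Z = 2, ΔE = 54.40 × (1/n_f² − 1/n_i²), so 1/n_f² − 1/n_i² = 0.2101.
Trying n_f = 2 gives 1/n_i² = 0.03992, i.e. n_i ≈ 5; this pair matches.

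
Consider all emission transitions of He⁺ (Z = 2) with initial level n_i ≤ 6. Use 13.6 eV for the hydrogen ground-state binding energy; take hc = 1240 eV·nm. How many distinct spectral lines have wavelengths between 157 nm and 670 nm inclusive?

5

Enumerate all n_i → n_f pairs with 1 ≤ n_f < n_i ≤ 6 and compute λ = 1240 / [13.6·4·(1/n_f² − 1/n_i²)].
Lines falling in [157, 670] nm: 3→2 (164.1 nm), 6→3 (273.5 nm), 5→3 (320.5 nm), 4→3 (468.9 nm), 6→4 (656.5 nm).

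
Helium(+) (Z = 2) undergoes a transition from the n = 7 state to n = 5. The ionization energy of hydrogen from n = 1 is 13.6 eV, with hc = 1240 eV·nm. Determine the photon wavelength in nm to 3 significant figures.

For Z = 2 the level energies scale as Z², so the effective Rydberg energy is 13.6 × 4 = 54.40 eV.
ΔE = 54.40 × (1/5² − 1/7²) = 54.40 × 0.01959 = 1.066 eV.
λ = hc/ΔE = 1240 / 1.066 = 1160 nm.

1160 nm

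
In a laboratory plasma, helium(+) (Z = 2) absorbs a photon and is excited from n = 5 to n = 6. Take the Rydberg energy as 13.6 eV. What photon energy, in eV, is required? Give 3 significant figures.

0.665 eV

The Bohr energies scale as Z², so for Z = 2: E_n = −54.40/n² eV.
E_6 = −54.40/36 = −1.511 eV and E_5 = −54.40/25 = −2.176 eV.
The photon energy is |E_6 − E_5| = 0.665 eV.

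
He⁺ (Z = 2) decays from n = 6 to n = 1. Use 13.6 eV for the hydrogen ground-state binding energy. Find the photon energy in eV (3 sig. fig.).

The Bohr energies scale as Z², so for Z = 2: E_n = −54.40/n² eV.
E_6 = −54.40/36 = −1.511 eV and E_1 = −54.40/1 = −54.40 eV.
The photon energy is |E_6 − E_1| = 52.9 eV.

52.9 eV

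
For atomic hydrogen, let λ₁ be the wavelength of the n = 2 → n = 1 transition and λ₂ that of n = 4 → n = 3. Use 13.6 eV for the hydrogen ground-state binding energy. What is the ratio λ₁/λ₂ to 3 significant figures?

λ ∝ 1/ΔE ∝ 1/(1/n_f² − 1/n_i²), and the Z² and hc factors cancel in the ratio.
λ₁/λ₂ = (1/3² − 1/4²)/(1/1² − 1/2²) = 0.04861/0.7500 = 0.0648.

0.0648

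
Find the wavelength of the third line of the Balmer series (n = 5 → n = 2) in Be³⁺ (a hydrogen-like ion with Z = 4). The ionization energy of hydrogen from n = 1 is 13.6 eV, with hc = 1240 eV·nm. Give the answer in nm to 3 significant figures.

The Balmer series terminates on n_f = 2; the third line has n_i = 2+3 = 5.
ΔE = 217.6 × (1/2² − 1/5²) = 45.70 eV.
λ = 1240 / 45.70 = 27.1 nm.

27.1 nm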